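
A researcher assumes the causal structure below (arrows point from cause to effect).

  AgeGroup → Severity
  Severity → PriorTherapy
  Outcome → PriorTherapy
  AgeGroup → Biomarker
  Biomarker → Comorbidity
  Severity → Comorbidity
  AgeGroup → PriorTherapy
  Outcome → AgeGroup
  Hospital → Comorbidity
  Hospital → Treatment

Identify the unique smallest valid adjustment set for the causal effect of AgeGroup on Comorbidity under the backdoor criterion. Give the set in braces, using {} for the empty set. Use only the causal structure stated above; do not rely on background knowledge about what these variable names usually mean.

Variables eligible for adjustment (non-descendants of AgeGroup, excluding AgeGroup and Comorbidity): {Hospital, Outcome, Treatment}.
Backdoor paths from AgeGroup to Comorbidity:
  P1: AgeGroup <- Outcome -> PriorTherapy <- Severity -> Comorbidity
Each backdoor path contains an unconditioned collider, so every path is already blocked with the empty conditioning set:
  P1: blocked at collider PriorTherapy (neither it nor any descendant is in the conditioning set).
The empty set is therefore the unique smallest valid set.

{}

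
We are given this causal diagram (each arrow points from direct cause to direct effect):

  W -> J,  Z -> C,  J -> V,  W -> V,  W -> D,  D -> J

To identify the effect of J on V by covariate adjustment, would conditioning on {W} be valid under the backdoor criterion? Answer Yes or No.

Yes

Backdoor paths from J to V (paths whose first edge points into J):
  P1: J <- W -> V
  P2: J <- D <- W -> V
Condition 1 (no descendant of J in the set): holds — descendants of J are {V}; none are in {W}.
Condition 2 (every backdoor path blocked by {W}):
  P1: blocked at fork node W ∈ conditioning set.
  P2: blocked at fork node W ∈ conditioning set.
{W} satisfies the backdoor criterion.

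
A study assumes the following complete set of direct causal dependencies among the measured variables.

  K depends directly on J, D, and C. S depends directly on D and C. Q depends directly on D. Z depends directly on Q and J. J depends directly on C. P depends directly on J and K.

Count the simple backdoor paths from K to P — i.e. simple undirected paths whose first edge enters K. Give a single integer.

5

A backdoor path from K to P is any simple undirected path whose first edge points into K (i.e. leaves K via a parent).
Parents of K: {C, D, J}.
Enumerating:
  P1: K <- D -> Q -> Z <- J -> P
  P2: K <- D -> S <- C -> J -> P
  P3: K <- C -> J -> P
  P4: K <- C -> S <- D -> Q -> Z <- J -> P
  P5: K <- J -> P
That exhausts the simple backdoor paths. Count: 5.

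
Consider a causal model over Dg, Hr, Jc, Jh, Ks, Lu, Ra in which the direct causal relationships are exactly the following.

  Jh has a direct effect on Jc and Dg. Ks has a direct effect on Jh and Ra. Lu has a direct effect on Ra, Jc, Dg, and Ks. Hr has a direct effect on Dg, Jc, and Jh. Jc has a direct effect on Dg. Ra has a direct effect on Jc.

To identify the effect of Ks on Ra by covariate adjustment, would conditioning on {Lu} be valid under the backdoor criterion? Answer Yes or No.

Yes

Backdoor paths from Ks to Ra (paths whose first edge points into Ks):
  P1: Ks <- Lu -> Ra
  P2: Ks <- Lu -> Jc <- Ra
  P3: Ks <- Lu -> Dg <- Hr -> Jh -> Jc <- Ra
  P4: Ks <- Lu -> Dg <- Hr -> Jc <- Ra
  P5: Ks <- Lu -> Dg <- Jh <- Hr -> Jc <- Ra
  P6: Ks <- Lu -> Dg <- Jh -> Jc <- Ra
  P7: Ks <- Lu -> Dg <- Jc <- Ra
Condition 1 (no descendant of Ks in the set): holds — descendants of Ks are {Dg, Jc, Jh, Ra}; none are in {Lu}.
Condition 2 (every backdoor path blocked by {Lu}):
  P1: blocked at fork node Lu ∈ conditioning set.
  P2: blocked at fork node Lu ∈ conditioning set.
  P3: blocked at fork node Lu ∈ conditioning set.
  P4: blocked at fork node Lu ∈ conditioning set.
  P5: blocked at fork node Lu ∈ conditioning set.
  P6: blocked at fork node Lu ∈ conditioning set.
  P7: blocked at fork node Lu ∈ conditioning set.
{Lu} satisfies the backdoor criterion.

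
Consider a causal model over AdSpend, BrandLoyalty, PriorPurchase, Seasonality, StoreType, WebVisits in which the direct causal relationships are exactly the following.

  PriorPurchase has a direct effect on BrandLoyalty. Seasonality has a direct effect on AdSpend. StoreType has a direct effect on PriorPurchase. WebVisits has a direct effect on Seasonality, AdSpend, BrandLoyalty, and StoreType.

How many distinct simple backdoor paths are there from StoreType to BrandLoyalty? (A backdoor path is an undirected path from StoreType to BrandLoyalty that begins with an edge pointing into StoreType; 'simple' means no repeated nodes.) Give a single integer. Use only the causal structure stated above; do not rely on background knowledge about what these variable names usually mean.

1

A backdoor path from StoreType to BrandLoyalty is any simple undirected path whose first edge points into StoreType (i.e. leaves StoreType via a parent).
Parents of StoreType: {WebVisits}.
Enumerating:
  P1: StoreType <- WebVisits -> BrandLoyalty
That exhausts the simple backdoor paths. Count: 1.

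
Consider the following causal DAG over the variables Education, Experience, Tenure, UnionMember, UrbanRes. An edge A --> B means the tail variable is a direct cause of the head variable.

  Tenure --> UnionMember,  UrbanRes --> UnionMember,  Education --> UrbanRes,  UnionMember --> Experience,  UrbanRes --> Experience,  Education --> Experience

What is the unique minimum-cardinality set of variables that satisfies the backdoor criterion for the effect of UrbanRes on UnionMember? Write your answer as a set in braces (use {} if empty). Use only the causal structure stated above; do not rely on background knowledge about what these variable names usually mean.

Variables eligible for adjustment (non-descendants of UrbanRes, excluding UrbanRes and UnionMember): {Education, Tenure}.
Backdoor paths from UrbanRes to UnionMember:
  P1: UrbanRes <- Education -> Experience <- UnionMember
Each backdoor path contains an unconditioned collider, so every path is already blocked with the empty conditioning set:
  P1: blocked at collider Experience (neither it nor any descendant is in the conditioning set).
The empty set is therefore the unique smallest valid set.

{}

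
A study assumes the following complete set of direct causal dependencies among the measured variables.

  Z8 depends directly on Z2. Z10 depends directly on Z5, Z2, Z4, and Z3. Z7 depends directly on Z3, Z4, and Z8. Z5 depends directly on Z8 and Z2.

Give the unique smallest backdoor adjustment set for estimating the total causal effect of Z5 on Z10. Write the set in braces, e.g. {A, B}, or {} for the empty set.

Variables eligible for adjustment (non-descendants of Z5, excluding Z5 and Z10): {Z2, Z3, Z4, Z7, Z8}.
Backdoor paths from Z5 to Z10:
  P1: Z5 <- Z2 -> Z8 -> Z7 <- Z4 -> Z10
  P2: Z5 <- Z2 -> Z8 -> Z7 <- Z3 -> Z10
  P3: Z5 <- Z2 -> Z10
  P4: Z5 <- Z8 <- Z2 -> Z10
  P5: Z5 <- Z8 -> Z7 <- Z4 -> Z10
  P6: Z5 <- Z8 -> Z7 <- Z3 -> Z10
The empty set is not sufficient: P3 (Z5 <- Z2 -> Z10) has no collider blocking it and no conditioned non-collider, so it is open.
Try {Z2}:
  P1: blocked at fork node Z2 ∈ conditioning set.
  P2: blocked at fork node Z2 ∈ conditioning set.
  P3: blocked at fork node Z2 ∈ conditioning set.
  P4: blocked at fork node Z2 ∈ conditioning set.
  P5: blocked at collider Z7 (neither it nor any descendant is in the conditioning set).
  P6: blocked at collider Z7 (neither it nor any descendant is in the conditioning set).
{Z2} contains no descendant of Z5 and blocks every backdoor path.
No other singleton works — e.g. {Z4} leaves P3 open — so {Z2} is the unique smallest valid adjustment set.

{Z2}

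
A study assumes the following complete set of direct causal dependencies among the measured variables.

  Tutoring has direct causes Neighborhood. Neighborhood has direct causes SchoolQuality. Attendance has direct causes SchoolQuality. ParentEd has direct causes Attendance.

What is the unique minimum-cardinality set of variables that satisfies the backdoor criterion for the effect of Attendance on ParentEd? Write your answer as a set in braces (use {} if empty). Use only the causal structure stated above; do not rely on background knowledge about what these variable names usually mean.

Variables eligible for adjustment (non-descendants of Attendance, excluding Attendance and ParentEd): {Neighborhood, SchoolQuality, Tutoring}.
Backdoor paths from Attendance to ParentEd:
  (none)
With no backdoor paths the empty set already satisfies the criterion, and it is trivially minimal.

{}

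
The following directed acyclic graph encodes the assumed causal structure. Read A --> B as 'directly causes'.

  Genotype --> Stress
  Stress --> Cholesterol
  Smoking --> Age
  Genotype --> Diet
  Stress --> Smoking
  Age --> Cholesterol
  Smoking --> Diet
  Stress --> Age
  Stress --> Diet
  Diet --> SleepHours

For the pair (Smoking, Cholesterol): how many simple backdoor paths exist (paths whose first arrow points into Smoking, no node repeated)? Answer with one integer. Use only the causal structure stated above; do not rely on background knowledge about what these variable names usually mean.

A backdoor path from Smoking to Cholesterol is any simple undirected path whose first edge points into Smoking (i.e. leaves Smoking via a parent).
Parents of Smoking: {Stress}.
Enumerating:
  P1: Smoking <- Stress -> Age -> Cholesterol
  P2: Smoking <- Stress -> Cholesterol
That exhausts the simple backdoor paths. Count: 2.

2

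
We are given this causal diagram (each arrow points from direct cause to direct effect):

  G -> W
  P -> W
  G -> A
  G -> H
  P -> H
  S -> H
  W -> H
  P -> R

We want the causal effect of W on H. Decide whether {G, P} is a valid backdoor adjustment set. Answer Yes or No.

Yes

Backdoor paths from W to H (paths whose first edge points into W):
  P1: W <- G -> H
  P2: W <- P -> H
Condition 1 (no descendant of W in the set): holds — descendants of W are {H}; none are in {G, P}.
Condition 2 (every backdoor path blocked by {G, P}):
  P1: blocked at fork node G ∈ conditioning set.
  P2: blocked at fork node P ∈ conditioning set.
{G, P} satisfies the backdoor criterion.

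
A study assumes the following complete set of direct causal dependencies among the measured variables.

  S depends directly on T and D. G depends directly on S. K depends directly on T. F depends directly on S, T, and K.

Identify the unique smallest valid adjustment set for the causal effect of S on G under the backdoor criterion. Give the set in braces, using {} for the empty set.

Variables eligible for adjustment (non-descendants of S, excluding S and G): {D, K, T}.
Backdoor paths from S to G:
  (none)
With no backdoor paths the empty set already satisfies the criterion, and it is trivially minimal.

{}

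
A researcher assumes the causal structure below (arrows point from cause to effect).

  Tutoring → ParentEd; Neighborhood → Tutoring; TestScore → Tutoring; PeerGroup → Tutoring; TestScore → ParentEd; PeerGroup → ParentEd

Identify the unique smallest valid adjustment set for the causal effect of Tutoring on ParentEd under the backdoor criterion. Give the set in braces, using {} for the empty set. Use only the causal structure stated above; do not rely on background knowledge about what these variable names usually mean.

Variables eligible for adjustment (non-descendants of Tutoring, excluding Tutoring and ParentEd): {Neighborhood, PeerGroup, TestScore}.
Backdoor paths from Tutoring to ParentEd:
  P1: Tutoring <- PeerGroup -> ParentEd
  P2: Tutoring <- TestScore -> ParentEd
The empty set is not sufficient: P1 (Tutoring <- PeerGroup -> ParentEd) has no collider blocking it and no conditioned non-collider, so it is open.
Try {PeerGroup, TestScore}:
  P1: blocked at fork node PeerGroup ∈ conditioning set.
  P2: blocked at fork node TestScore ∈ conditioning set.
{PeerGroup, TestScore} contains no descendant of Tutoring and blocks every backdoor path.
Every element of {PeerGroup, TestScore} is needed (dropping PeerGroup leaves P1 open; dropping TestScore leaves P2 open), so no proper subset is valid.
Among all size-2 subsets of the eligible variables, only {PeerGroup, TestScore} blocks every backdoor path, so it is the unique smallest valid adjustment set.

{PeerGroup, TestScore}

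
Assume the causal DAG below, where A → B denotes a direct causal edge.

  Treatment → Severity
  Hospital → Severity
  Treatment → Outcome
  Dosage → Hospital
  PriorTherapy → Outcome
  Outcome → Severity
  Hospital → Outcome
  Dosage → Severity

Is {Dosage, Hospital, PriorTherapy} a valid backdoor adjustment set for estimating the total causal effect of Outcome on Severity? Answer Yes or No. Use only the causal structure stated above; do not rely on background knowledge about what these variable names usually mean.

Backdoor paths from Outcome to Severity (paths whose first edge points into Outcome):
  P1: Outcome <- Treatment -> Severity
  P2: Outcome <- Hospital <- Dosage -> Severity
  P3: Outcome <- Hospital -> Severity
Condition 1 (no descendant of Outcome in the set): holds — descendants of Outcome are {Severity}; none are in {Dosage, Hospital, PriorTherapy}.
Condition 2 (every backdoor path blocked by {Dosage, Hospital, PriorTherapy}):
  P1: open — no interior node is in the conditioning set.
  P2: blocked at chain node Hospital ∈ conditioning set.
  P3: blocked at fork node Hospital ∈ conditioning set.
{Dosage, Hospital, PriorTherapy} does not satisfy the backdoor criterion.

No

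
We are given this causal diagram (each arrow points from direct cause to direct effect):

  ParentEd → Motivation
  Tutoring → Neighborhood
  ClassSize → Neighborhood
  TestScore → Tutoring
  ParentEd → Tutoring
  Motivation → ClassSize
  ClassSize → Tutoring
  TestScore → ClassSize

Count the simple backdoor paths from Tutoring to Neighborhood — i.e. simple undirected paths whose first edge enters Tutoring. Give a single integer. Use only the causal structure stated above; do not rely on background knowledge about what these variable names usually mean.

A backdoor path from Tutoring to Neighborhood is any simple undirected path whose first edge points into Tutoring (i.e. leaves Tutoring via a parent).
Parents of Tutoring: {ClassSize, ParentEd, TestScore}.
Enumerating:
  P1: Tutoring <- ParentEd -> Motivation -> ClassSize -> Neighborhood
  P2: Tutoring <- TestScore -> ClassSize -> Neighborhood
  P3: Tutoring <- ClassSize -> Neighborhood
That exhausts the simple backdoor paths. Count: 3.

3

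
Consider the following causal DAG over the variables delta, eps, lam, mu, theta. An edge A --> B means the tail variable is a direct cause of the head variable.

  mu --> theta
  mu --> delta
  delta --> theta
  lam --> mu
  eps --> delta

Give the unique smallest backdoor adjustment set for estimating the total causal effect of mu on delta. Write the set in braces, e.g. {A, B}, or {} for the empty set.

Variables eligible for adjustment (non-descendants of mu, excluding mu and delta): {eps, lam}.
Backdoor paths from mu to delta:
  (none)
With no backdoor paths the empty set already satisfies the criterion, and it is trivially minimal.

{}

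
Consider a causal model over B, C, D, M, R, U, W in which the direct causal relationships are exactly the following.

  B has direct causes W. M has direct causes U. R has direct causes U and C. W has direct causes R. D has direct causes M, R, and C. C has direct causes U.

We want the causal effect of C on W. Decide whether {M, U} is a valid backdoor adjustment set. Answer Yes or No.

Backdoor paths from C to W (paths whose first edge points into C):
  P1: C <- U -> R -> W
  P2: C <- U -> M -> D <- R -> W
Condition 1 (no descendant of C in the set): holds — descendants of C are {B, D, R, W}; none are in {M, U}.
Condition 2 (every backdoor path blocked by {M, U}):
  P1: blocked at fork node U ∈ conditioning set.
  P2: blocked at fork node U ∈ conditioning set.
{M, U} satisfies the backdoor criterion.

Yes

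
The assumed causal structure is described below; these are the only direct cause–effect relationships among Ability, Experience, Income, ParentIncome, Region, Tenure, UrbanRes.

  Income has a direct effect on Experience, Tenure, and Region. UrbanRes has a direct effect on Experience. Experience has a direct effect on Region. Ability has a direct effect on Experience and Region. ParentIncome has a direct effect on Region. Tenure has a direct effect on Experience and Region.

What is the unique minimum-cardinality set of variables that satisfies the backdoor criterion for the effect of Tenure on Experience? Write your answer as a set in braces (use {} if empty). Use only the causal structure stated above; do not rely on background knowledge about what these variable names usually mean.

Variables eligible for adjustment (non-descendants of Tenure, excluding Tenure and Experience): {Ability, Income, ParentIncome, UrbanRes}.
Backdoor paths from Tenure to Experience:
  P1: Tenure <- Income -> Experience
  P2: Tenure <- Income -> Region <- Ability -> Experience
  P3: Tenure <- Income -> Region <- Experience
The empty set is not sufficient: P1 (Tenure <- Income -> Experience) has no collider blocking it and no conditioned non-collider, so it is open.
Try {Income}:
  P1: blocked at fork node Income ∈ conditioning set.
  P2: blocked at fork node Income ∈ conditioning set.
  P3: blocked at fork node Income ∈ conditioning set.
{Income} contains no descendant of Tenure and blocks every backdoor path.
No other singleton works — e.g. {Ability} leaves P1 open — so {Income} is the unique smallest valid adjustment set.

{Income}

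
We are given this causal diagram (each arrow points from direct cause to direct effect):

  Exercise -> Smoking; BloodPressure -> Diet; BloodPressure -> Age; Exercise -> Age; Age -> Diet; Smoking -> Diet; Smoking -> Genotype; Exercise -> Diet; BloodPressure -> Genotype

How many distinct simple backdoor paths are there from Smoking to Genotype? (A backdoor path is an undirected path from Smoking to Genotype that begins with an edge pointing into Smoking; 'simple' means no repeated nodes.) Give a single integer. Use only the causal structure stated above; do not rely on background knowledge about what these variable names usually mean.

4

A backdoor path from Smoking to Genotype is any simple undirected path whose first edge points into Smoking (i.e. leaves Smoking via a parent).
Parents of Smoking: {Exercise}.
Enumerating:
  P1: Smoking <- Exercise -> Age <- BloodPressure -> Genotype
  P2: Smoking <- Exercise -> Age -> Diet <- BloodPressure -> Genotype
  P3: Smoking <- Exercise -> Diet <- BloodPressure -> Genotype
  P4: Smoking <- Exercise -> Diet <- Age <- BloodPressure -> Genotype
That exhausts the simple backdoor paths. Count: 4.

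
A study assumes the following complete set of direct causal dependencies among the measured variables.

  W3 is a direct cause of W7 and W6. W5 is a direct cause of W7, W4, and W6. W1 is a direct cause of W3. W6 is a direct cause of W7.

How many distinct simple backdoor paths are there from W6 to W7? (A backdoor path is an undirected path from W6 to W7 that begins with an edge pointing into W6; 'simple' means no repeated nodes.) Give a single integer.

A backdoor path from W6 to W7 is any simple undirected path whose first edge points into W6 (i.e. leaves W6 via a parent).
Parents of W6: {W3, W5}.
Enumerating:
  P1: W6 <- W5 -> W7
  P2: W6 <- W3 -> W7
That exhausts the simple backdoor paths. Count: 2.

2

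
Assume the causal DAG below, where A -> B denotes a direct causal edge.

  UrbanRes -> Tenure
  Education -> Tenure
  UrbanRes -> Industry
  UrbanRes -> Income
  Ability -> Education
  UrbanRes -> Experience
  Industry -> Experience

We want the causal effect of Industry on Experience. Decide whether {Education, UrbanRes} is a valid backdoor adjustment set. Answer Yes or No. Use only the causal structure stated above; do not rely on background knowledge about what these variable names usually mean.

Backdoor paths from Industry to Experience (paths whose first edge points into Industry):
  P1: Industry <- UrbanRes -> Experience
Condition 1 (no descendant of Industry in the set): holds — descendants of Industry are {Experience}; none are in {Education, UrbanRes}.
Condition 2 (every backdoor path blocked by {Education, UrbanRes}):
  P1: blocked at fork node UrbanRes ∈ conditioning set.
{Education, UrbanRes} satisfies the backdoor criterion.

Yes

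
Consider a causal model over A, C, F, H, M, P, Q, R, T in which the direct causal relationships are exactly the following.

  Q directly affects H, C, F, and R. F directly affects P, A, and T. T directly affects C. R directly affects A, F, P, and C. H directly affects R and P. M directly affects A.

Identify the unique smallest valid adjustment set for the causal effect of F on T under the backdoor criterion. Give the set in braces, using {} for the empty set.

Variables eligible for adjustment (non-descendants of F, excluding F and T): {H, M, Q, R}.
Backdoor paths from F to T:
  P1: F <- Q -> H -> R -> C <- T
  P2: F <- Q -> H -> P <- R -> C <- T
  P3: F <- Q -> R -> C <- T
  P4: F <- Q -> C <- T
  P5: F <- R <- Q -> C <- T
  P6: F <- R <- H <- Q -> C <- T
  P7: F <- R -> P <- H <- Q -> C <- T
  P8: F <- R -> C <- T
Each backdoor path contains an unconditioned collider, so every path is already blocked with the empty conditioning set:
  P1: blocked at collider C (neither it nor any descendant is in the conditioning set).
  P2: blocked at collider P (neither it nor any descendant is in the conditioning set).
  P3: blocked at collider C (neither it nor any descendant is in the conditioning set).
  P4: blocked at collider C (neither it nor any descendant is in the conditioning set).
  P5: blocked at collider C (neither it nor any descendant is in the conditioning set).
  P6: blocked at collider C (neither it nor any descendant is in the conditioning set).
  P7: blocked at collider P (neither it nor any descendant is in the conditioning set).
  P8: blocked at collider C (neither it nor any descendant is in the conditioning set).
The empty set is therefore the unique smallest valid set.

{}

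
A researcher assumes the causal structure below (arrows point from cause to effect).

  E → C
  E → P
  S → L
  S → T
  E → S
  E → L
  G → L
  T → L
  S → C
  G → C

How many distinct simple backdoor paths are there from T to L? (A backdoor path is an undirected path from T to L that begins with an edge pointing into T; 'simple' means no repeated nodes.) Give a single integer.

5

A backdoor path from T to L is any simple undirected path whose first edge points into T (i.e. leaves T via a parent).
Parents of T: {S}.
Enumerating:
  P1: T <- S <- E -> L
  P2: T <- S <- E -> C <- G -> L
  P3: T <- S -> L
  P4: T <- S -> C <- E -> L
  P5: T <- S -> C <- G -> L
That exhausts the simple backdoor paths. Count: 5.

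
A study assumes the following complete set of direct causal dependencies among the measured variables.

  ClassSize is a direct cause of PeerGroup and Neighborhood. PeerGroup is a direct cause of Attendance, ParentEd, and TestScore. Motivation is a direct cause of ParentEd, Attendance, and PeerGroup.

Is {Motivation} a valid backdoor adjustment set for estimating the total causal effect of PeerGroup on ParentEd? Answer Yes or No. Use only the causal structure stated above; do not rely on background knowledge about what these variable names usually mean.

Backdoor paths from PeerGroup to ParentEd (paths whose first edge points into PeerGroup):
  P1: PeerGroup <- Motivation -> ParentEd
Condition 1 (no descendant of PeerGroup in the set): holds — descendants of PeerGroup are {Attendance, ParentEd, TestScore}; none are in {Motivation}.
Condition 2 (every backdoor path blocked by {Motivation}):
  P1: blocked at fork node Motivation ∈ conditioning set.
{Motivation} satisfies the backdoor criterion.

Yes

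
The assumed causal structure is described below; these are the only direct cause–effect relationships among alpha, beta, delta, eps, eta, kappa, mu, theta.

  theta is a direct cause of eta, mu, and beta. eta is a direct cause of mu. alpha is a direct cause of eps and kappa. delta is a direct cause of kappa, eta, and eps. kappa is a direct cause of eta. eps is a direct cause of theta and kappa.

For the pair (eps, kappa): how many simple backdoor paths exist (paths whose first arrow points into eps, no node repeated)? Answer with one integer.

A backdoor path from eps to kappa is any simple undirected path whose first edge points into eps (i.e. leaves eps via a parent).
Parents of eps: {alpha, delta}.
Enumerating:
  P1: eps <- alpha -> kappa
  P2: eps <- delta -> kappa
  P3: eps <- delta -> eta <- kappa
That exhausts the simple backdoor paths. Count: 3.

3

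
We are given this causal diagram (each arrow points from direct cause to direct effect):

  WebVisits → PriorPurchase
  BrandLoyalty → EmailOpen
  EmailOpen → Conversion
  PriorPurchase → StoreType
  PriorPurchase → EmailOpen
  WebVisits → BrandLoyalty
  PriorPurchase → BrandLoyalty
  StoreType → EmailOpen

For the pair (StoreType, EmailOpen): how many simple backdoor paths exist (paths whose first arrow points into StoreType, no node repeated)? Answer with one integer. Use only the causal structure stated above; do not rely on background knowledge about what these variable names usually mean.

3

A backdoor path from StoreType to EmailOpen is any simple undirected path whose first edge points into StoreType (i.e. leaves StoreType via a parent).
Parents of StoreType: {PriorPurchase}.
Enumerating:
  P1: StoreType <- PriorPurchase <- WebVisits -> BrandLoyalty -> EmailOpen
  P2: StoreType <- PriorPurchase -> BrandLoyalty -> EmailOpen
  P3: StoreType <- PriorPurchase -> EmailOpen
That exhausts the simple backdoor paths. Count: 3.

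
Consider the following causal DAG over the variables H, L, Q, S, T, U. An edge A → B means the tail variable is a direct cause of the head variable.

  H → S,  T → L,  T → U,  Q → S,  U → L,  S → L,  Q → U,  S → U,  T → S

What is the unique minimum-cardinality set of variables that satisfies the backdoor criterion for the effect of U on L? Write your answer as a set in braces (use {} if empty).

{S, T}

Variables eligible for adjustment (non-descendants of U, excluding U and L): {H, Q, S, T}.
Backdoor paths from U to L:
  P1: U <- T -> S -> L
  P2: U <- T -> L
  P3: U <- Q -> S <- T -> L
  P4: U <- Q -> S -> L
  P5: U <- S <- T -> L
  P6: U <- S -> L
The empty set is not sufficient: P1 (U <- T -> S -> L) has no collider blocking it and no conditioned non-collider, so it is open.
Try {S, T}:
  P1: blocked at fork node T ∈ conditioning set.
  P2: blocked at fork node T ∈ conditioning set.
  P3: blocked at fork node T ∈ conditioning set.
  P4: blocked at chain node S ∈ conditioning set.
  P5: blocked at chain node S ∈ conditioning set.
  P6: blocked at fork node S ∈ conditioning set.
{S, T} contains no descendant of U and blocks every backdoor path.
Every element of {S, T} is needed (dropping S leaves P4 open; dropping T leaves P2 open), so no proper subset is valid.
Among all size-2 subsets of the eligible variables, only {S, T} blocks every backdoor path, so it is the unique smallest valid adjustment set.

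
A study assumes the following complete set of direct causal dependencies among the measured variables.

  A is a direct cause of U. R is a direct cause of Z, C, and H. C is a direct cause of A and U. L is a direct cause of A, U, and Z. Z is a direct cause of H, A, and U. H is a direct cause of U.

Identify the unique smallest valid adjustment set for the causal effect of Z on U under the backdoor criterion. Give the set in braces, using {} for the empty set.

Variables eligible for adjustment (non-descendants of Z, excluding Z and U): {C, L, R}.
Backdoor paths from Z to U:
  P1: Z <- R -> C -> A <- L -> U
  P2: Z <- R -> C -> A -> U
  P3: Z <- R -> C -> U
  P4: Z <- R -> H -> U
  P5: Z <- L -> A <- C <- R -> H -> U
  P6: Z <- L -> A <- C -> U
  P7: Z <- L -> A -> U
  P8: Z <- L -> U
The empty set is not sufficient: P2 (Z <- R -> C -> A -> U) has no collider blocking it and no conditioned non-collider, so it is open.
Try {L, R}:
  P1: blocked at fork node R ∈ conditioning set.
  P2: blocked at fork node R ∈ conditioning set.
  P3: blocked at fork node R ∈ conditioning set.
  P4: blocked at fork node R ∈ conditioning set.
  P5: blocked at fork node L ∈ conditioning set.
  P6: blocked at fork node L ∈ conditioning set.
  P7: blocked at fork node L ∈ conditioning set.
  P8: blocked at fork node L ∈ conditioning set.
{L, R} contains no descendant of Z and blocks every backdoor path.
Every element of {L, R} is needed (dropping L leaves P7 open; dropping R leaves P2 open), so no proper subset is valid.
Among all size-2 subsets of the eligible variables, only {L, R} blocks every backdoor path, so it is the unique smallest valid adjustment set.

{L, R}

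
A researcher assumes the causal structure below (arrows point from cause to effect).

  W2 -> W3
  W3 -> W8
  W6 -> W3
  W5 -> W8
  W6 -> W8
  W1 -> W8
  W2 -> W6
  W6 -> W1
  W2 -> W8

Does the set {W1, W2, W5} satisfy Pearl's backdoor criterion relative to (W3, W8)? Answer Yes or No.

Backdoor paths from W3 to W8 (paths whose first edge points into W3):
  P1: W3 <- W2 -> W6 -> W1 -> W8
  P2: W3 <- W2 -> W6 -> W8
  P3: W3 <- W2 -> W8
  P4: W3 <- W6 <- W2 -> W8
  P5: W3 <- W6 -> W1 -> W8
  P6: W3 <- W6 -> W8
Condition 1 (no descendant of W3 in the set): holds — descendants of W3 are {W8}; none are in {W1, W2, W5}.
Condition 2 (every backdoor path blocked by {W1, W2, W5}):
  P1: blocked at fork node W2 ∈ conditioning set.
  P2: blocked at fork node W2 ∈ conditioning set.
  P3: blocked at fork node W2 ∈ conditioning set.
  P4: blocked at fork node W2 ∈ conditioning set.
  P5: blocked at chain node W1 ∈ conditioning set.
  P6: open — no interior node is in the conditioning set.
{W1, W2, W5} does not satisfy the backdoor criterion.

No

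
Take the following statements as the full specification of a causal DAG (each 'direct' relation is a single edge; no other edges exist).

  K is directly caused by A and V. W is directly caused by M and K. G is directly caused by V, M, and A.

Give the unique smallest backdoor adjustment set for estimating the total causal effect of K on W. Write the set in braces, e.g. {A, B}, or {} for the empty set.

{}

Variables eligible for adjustment (non-descendants of K, excluding K and W): {A, G, M, V}.
Backdoor paths from K to W:
  P1: K <- V -> G <- M -> W
  P2: K <- A -> G <- M -> W
Each backdoor path contains an unconditioned collider, so every path is already blocked with the empty conditioning set:
  P1: blocked at collider G (neither it nor any descendant is in the conditioning set).
  P2: blocked at collider G (neither it nor any descendant is in the conditioning set).
The empty set is therefore the unique smallest valid set.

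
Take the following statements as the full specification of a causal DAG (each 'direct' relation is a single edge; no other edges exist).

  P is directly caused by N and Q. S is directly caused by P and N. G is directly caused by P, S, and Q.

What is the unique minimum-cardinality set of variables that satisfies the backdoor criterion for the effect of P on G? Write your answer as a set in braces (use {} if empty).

Variables eligible for adjustment (non-descendants of P, excluding P and G): {N, Q}.
Backdoor paths from P to G:
  P1: P <- Q -> G
  P2: P <- N -> S -> G
The empty set is not sufficient: P1 (P <- Q -> G) has no collider blocking it and no conditioned non-collider, so it is open.
Try {N, Q}:
  P1: blocked at fork node Q ∈ conditioning set.
  P2: blocked at fork node N ∈ conditioning set.
{N, Q} contains no descendant of P and blocks every backdoor path.
Every element of {N, Q} is needed (dropping N leaves P2 open; dropping Q leaves P1 open), so no proper subset is valid.
Among all size-2 subsets of the eligible variables, only {N, Q} blocks every backdoor path, so it is the unique smallest valid adjustment set.

{N, Q}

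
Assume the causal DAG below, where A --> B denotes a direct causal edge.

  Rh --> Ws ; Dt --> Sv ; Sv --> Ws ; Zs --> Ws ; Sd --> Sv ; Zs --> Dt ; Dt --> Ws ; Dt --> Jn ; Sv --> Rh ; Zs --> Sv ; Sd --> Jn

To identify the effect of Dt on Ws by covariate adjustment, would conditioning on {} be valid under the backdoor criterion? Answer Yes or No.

No

Backdoor paths from Dt to Ws (paths whose first edge points into Dt):
  P1: Dt <- Zs -> Sv -> Rh -> Ws
  P2: Dt <- Zs -> Sv -> Ws
  P3: Dt <- Zs -> Ws
Condition 1 (no descendant of Dt in the set): holds — descendants of Dt are {Jn, Rh, Sv, Ws}; none are in {}.
Condition 2 (every backdoor path blocked by {}):
  P1: open — no interior node is in the conditioning set.
  P2: open — no interior node is in the conditioning set.
  P3: open — no interior node is in the conditioning set.
{} does not satisfy the backdoor criterion.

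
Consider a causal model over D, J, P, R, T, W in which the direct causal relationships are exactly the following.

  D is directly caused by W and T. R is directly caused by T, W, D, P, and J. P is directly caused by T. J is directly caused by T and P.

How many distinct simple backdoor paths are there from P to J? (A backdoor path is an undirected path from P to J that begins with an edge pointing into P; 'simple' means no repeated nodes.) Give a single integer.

4

A backdoor path from P to J is any simple undirected path whose first edge points into P (i.e. leaves P via a parent).
Parents of P: {T}.
Enumerating:
  P1: P <- T -> D <- W -> R <- J
  P2: P <- T -> D -> R <- J
  P3: P <- T -> J
  P4: P <- T -> R <- J
That exhausts the simple backdoor paths. Count: 4.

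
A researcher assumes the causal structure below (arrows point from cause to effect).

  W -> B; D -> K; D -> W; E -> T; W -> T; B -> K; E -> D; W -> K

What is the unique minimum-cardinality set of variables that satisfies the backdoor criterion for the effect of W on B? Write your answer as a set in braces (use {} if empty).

Variables eligible for adjustment (non-descendants of W, excluding W and B): {D, E}.
Backdoor paths from W to B:
  P1: W <- D -> K <- B
Each backdoor path contains an unconditioned collider, so every path is already blocked with the empty conditioning set:
  P1: blocked at collider K (neither it nor any descendant is in the conditioning set).
The empty set is therefore the unique smallest valid set.

{}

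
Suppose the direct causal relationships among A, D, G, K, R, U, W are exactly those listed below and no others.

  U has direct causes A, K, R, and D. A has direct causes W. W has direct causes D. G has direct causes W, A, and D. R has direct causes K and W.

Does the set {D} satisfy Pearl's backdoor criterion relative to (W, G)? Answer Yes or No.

Yes

Backdoor paths from W to G (paths whose first edge points into W):
  P1: W <- D -> G
  P2: W <- D -> U <- A -> G
Condition 1 (no descendant of W in the set): holds — descendants of W are {A, G, R, U}; none are in {D}.
Condition 2 (every backdoor path blocked by {D}):
  P1: blocked at fork node D ∈ conditioning set.
  P2: blocked at fork node D ∈ conditioning set.
{D} satisfies the backdoor criterion.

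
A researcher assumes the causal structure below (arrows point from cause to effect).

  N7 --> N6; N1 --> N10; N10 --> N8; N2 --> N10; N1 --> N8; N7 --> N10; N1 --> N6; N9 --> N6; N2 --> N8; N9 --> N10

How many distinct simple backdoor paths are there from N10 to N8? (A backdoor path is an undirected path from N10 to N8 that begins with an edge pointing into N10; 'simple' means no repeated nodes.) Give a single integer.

A backdoor path from N10 to N8 is any simple undirected path whose first edge points into N10 (i.e. leaves N10 via a parent).
Parents of N10: {N1, N2, N7, N9}.
Enumerating:
  P1: N10 <- N2 -> N8
  P2: N10 <- N1 -> N8
  P3: N10 <- N7 -> N6 <- N1 -> N8
  P4: N10 <- N9 -> N6 <- N1 -> N8
That exhausts the simple backdoor paths. Count: 4.

4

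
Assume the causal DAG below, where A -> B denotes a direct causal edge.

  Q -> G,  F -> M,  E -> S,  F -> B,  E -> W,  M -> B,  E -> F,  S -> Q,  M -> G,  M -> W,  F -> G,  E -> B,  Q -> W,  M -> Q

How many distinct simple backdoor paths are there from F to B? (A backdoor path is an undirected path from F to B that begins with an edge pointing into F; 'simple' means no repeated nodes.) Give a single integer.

A backdoor path from F to B is any simple undirected path whose first edge points into F (i.e. leaves F via a parent).
Parents of F: {E}.
Enumerating:
  P1: F <- E -> S -> Q <- M -> B
  P2: F <- E -> S -> Q -> G <- M -> B
  P3: F <- E -> S -> Q -> W <- M -> B
  P4: F <- E -> B
  P5: F <- E -> W <- M -> B
  P6: F <- E -> W <- Q <- M -> B
  P7: F <- E -> W <- Q -> G <- M -> B
That exhausts the simple backdoor paths. Count: 7.

7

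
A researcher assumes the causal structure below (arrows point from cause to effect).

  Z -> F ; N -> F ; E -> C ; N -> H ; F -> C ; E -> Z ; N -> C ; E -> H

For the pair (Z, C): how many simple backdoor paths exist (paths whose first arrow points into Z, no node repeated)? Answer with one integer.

3

A backdoor path from Z to C is any simple undirected path whose first edge points into Z (i.e. leaves Z via a parent).
Parents of Z: {E}.
Enumerating:
  P1: Z <- E -> C
  P2: Z <- E -> H <- N -> F -> C
  P3: Z <- E -> H <- N -> C
That exhausts the simple backdoor paths. Count: 3.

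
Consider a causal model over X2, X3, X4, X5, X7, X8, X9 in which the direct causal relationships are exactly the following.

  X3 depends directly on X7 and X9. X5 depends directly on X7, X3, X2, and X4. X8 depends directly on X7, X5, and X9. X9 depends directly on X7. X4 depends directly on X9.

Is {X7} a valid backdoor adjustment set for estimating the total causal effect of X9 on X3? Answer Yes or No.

Yes

Backdoor paths from X9 to X3 (paths whose first edge points into X9):
  P1: X9 <- X7 -> X3
  P2: X9 <- X7 -> X5 <- X3
  P3: X9 <- X7 -> X8 <- X5 <- X3
Condition 1 (no descendant of X9 in the set): holds — descendants of X9 are {X3, X4, X5, X8}; none are in {X7}.
Condition 2 (every backdoor path blocked by {X7}):
  P1: blocked at fork node X7 ∈ conditioning set.
  P2: blocked at fork node X7 ∈ conditioning set.
  P3: blocked at fork node X7 ∈ conditioning set.
{X7} satisfies the backdoor criterion.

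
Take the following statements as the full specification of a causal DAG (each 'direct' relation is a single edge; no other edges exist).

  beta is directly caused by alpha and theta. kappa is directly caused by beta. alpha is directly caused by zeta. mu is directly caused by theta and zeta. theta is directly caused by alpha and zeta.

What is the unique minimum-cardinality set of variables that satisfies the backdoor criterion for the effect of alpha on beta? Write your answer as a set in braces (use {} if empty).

Variables eligible for adjustment (non-descendants of alpha, excluding alpha and beta): {zeta}.
Backdoor paths from alpha to beta:
  P1: alpha <- zeta -> theta -> beta
  P2: alpha <- zeta -> mu <- theta -> beta
The empty set is not sufficient: P1 (alpha <- zeta -> theta -> beta) has no collider blocking it and no conditioned non-collider, so it is open.
Try {zeta}:
  P1: blocked at fork node zeta ∈ conditioning set.
  P2: blocked at fork node zeta ∈ conditioning set.
{zeta} contains no descendant of alpha and blocks every backdoor path.
{zeta} is the unique smallest valid adjustment set.

{zeta}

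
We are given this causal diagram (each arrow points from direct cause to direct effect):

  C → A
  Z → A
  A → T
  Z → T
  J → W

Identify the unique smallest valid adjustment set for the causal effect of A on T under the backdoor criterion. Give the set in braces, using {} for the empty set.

Variables eligible for adjustment (non-descendants of A, excluding A and T): {C, J, W, Z}.
Backdoor paths from A to T:
  P1: A <- Z -> T
The empty set is not sufficient: P1 (A <- Z -> T) has no collider blocking it and no conditioned non-collider, so it is open.
Try {Z}:
  P1: blocked at fork node Z ∈ conditioning set.
{Z} contains no descendant of A and blocks every backdoor path.
No other singleton works — e.g. {C} leaves P1 open — so {Z} is the unique smallest valid adjustment set.

{Z}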